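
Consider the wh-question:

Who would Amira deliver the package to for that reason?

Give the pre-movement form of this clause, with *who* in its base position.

'who' is the object of the preposition 'to' (recipient of 'deliver'). Fronting leaves a gap immediately after 'to':
Who would Amira deliver the package to ___ for that reason?

Amira would deliver the package to who for that reason.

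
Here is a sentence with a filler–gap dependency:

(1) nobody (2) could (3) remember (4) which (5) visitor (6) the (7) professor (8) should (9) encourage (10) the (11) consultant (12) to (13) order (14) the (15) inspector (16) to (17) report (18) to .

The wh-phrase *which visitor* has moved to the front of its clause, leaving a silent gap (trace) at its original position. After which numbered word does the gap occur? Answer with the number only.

Before movement: The professor should encourage the consultant to order the inspector to report to which visitor.
The filler 'which visitor' is interpreted as the object of the preposition 'to'. It moves to the left edge, and the trace sits right after 'to':
Nobody could remember which visitor the professor should encourage the consultant to order the inspector to report to ___.
'to' is word 18.

18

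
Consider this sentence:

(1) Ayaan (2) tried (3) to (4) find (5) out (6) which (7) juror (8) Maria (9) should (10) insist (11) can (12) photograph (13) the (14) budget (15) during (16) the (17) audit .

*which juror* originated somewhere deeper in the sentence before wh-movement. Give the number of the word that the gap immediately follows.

10

In situ: Maria should insist which juror can photograph the budget during the audit.
The filler 'which juror' is interpreted as the subject of the clause embedded under 'insist'. Wh-movement fronts it, leaving a gap right after 'insist':
Ayaan tried to find out which juror Maria should insist ___ can photograph the budget during the audit.
'insist' is word 10.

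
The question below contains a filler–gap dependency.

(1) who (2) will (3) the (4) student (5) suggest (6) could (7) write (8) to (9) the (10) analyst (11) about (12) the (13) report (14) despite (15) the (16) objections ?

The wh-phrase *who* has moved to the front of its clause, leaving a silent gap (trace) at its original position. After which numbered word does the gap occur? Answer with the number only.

Underlying clause: The student will suggest who could write to the analyst about the report despite the objections.
The filler 'who' is interpreted as the subject of the clause embedded under 'suggest'. Fronting leaves a gap immediately after 'suggest':
Who will the student suggest ___ could write to the analyst about the report despite the objections?
'suggest' is word 5.

5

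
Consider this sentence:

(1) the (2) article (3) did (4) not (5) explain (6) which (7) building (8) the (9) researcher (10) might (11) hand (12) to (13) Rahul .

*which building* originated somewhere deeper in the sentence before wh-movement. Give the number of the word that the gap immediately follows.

11

Underlying clause: The researcher might hand which building to Rahul.
'which building' is the direct object of 'hand'. Wh-movement fronts it, leaving a gap right after 'hand':
The article did not explain which building the researcher might hand ___ to Rahul.
'hand' is word 11.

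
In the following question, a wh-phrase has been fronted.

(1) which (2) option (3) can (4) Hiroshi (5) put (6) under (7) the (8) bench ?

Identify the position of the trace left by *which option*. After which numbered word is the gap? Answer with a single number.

5

Underlying clause: Hiroshi can put which option under the bench.
The filler 'which option' is interpreted as the direct object of 'put'. It moves to the left edge, and the trace sits right after 'put':
Which option can Hiroshi put ___ under the bench?
'put' is word 5.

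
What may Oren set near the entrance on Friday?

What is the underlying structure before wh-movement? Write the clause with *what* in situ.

Oren may set what near the entrance on Friday.

'what' functions as the direct object of 'set'. Wh-movement fronts it, leaving a gap right after 'set':
What may Oren set ___ near the entrance on Friday?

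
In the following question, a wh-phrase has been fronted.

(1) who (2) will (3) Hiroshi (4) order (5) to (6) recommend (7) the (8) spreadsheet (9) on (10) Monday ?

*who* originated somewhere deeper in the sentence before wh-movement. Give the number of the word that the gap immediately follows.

4

In situ: Hiroshi will order who to recommend the spreadsheet on Monday.
The filler 'who' is interpreted as the direct object of 'order'. Fronting leaves a gap immediately after 'order':
Who will Hiroshi order ___ to recommend the spreadsheet on Monday?
'order' is word 4.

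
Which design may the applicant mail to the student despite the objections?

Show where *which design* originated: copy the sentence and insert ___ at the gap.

Which design may the applicant mail ___ to the student despite the objections?

Pre-movement form: The applicant may mail which design to the student despite the objections.
The filler 'which design' is interpreted as the direct object of 'mail'. The gap is right after 'mail'.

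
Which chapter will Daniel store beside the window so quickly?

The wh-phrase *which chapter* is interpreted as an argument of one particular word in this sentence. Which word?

store

Underlying clause: Daniel will store which chapter beside the window so quickly.
'which chapter' functions as the direct object of 'store'. It moves to the left edge, and the trace sits right after 'store':
Which chapter will Daniel store ___ beside the window so quickly?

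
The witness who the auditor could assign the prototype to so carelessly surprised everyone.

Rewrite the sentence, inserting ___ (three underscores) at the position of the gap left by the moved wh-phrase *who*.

'who' is the object of the preposition 'to' (recipient of 'assign'). The gap is right after 'to'.

The witness who the auditor could assign the prototype to ___ so carelessly surprised everyone.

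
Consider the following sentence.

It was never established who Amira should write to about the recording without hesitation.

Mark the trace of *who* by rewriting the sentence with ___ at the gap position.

Before movement: Amira should write to who about the recording without hesitation.
'who' is the object of the preposition 'to'. The gap is right after 'to'.

It was never established who Amira should write to ___ about the recording without hesitation.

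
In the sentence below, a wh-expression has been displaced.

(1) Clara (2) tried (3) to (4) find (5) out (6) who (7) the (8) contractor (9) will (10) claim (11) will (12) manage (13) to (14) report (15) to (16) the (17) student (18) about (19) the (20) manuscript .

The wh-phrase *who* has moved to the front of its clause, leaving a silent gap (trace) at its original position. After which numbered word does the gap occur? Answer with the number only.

In situ: The contractor will claim who will manage to report to the student about the manuscript.
'who' functions as the subject of the clause embedded under 'claim'. It moves to the left edge, and the trace sits right after 'claim':
Clara tried to find out who the contractor will claim ___ will manage to report to the student about the manuscript.
'claim' is word 10.

10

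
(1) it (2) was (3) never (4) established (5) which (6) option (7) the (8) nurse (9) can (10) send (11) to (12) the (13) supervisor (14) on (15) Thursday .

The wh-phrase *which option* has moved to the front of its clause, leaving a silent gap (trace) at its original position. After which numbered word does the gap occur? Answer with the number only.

10

Pre-movement form: The nurse can send which option to the supervisor on Thursday.
The filler 'which option' is interpreted as the direct object of 'send'. Fronting leaves a gap immediately after 'send':
It was never established which option the nurse can send ___ to the supervisor on Thursday.
'send' is word 10.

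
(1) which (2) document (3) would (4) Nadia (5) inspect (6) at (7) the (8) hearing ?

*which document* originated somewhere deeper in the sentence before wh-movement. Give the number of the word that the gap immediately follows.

5

Before movement: Nadia would inspect which document at the hearing.
The filler 'which document' is interpreted as the direct object of 'inspect'. Fronting leaves a gap immediately after 'inspect':
Which document would Nadia inspect ___ at the hearing?
'inspect' is word 5.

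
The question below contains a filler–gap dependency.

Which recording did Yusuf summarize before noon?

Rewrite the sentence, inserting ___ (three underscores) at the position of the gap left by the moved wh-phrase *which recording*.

Pre-movement form: Yusuf did summarize which recording before noon.
'which recording' functions as the direct object of 'summarize'. The gap is right after 'summarize'.

Which recording did Yusuf summarize ___ before noon?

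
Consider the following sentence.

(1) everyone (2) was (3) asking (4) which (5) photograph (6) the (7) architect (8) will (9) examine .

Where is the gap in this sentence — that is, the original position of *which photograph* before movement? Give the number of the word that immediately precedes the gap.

In situ: The architect will examine which photograph.
The filler 'which photograph' is interpreted as the direct object of 'examine'. Wh-movement fronts it, leaving a gap right after 'examine':
Everyone was asking which photograph the architect will examine ___.
'examine' is word 9.

9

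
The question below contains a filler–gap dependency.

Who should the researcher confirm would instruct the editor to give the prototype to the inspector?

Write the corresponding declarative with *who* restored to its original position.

The filler 'who' is interpreted as the subject of the clause embedded under 'confirm'. Wh-movement fronts it, leaving a gap right after 'confirm':
Who should the researcher confirm ___ would instruct the editor to give the prototype to the inspector?

The researcher should confirm who would instruct the editor to give the prototype to the inspector.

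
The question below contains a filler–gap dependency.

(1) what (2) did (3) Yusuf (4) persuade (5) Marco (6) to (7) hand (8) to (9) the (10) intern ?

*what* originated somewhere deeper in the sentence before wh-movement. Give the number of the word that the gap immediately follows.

7

In situ: Yusuf did persuade Marco to hand what to the intern.
The filler 'what' is interpreted as the direct object of 'hand'. Wh-movement fronts it, leaving a gap right after 'hand':
What did Yusuf persuade Marco to hand ___ to the intern?
'hand' is word 7.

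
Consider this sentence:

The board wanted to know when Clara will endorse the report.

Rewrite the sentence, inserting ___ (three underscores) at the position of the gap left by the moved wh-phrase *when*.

The board wanted to know when Clara will endorse the report ___.

Pre-movement form: Clara will endorse the report when.
The filler 'when' is interpreted as the temporal adjunct. The gap is right after 'report'.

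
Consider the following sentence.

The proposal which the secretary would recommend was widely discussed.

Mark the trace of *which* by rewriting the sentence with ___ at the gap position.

'which' functions as the direct object of 'recommend'. The gap is right after 'recommend'.

The proposal which the secretary would recommend ___ was widely discussed.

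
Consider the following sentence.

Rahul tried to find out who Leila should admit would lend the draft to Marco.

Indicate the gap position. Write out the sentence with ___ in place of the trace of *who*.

Underlying clause: Leila should admit who would lend the draft to Marco.
The filler 'who' is interpreted as the subject of the clause embedded under 'admit'. The gap is right after 'admit'.

Rahul tried to find out who Leila should admit ___ would lend the draft to Marco.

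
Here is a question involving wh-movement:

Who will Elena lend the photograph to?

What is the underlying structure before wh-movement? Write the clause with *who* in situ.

Elena will lend the photograph to who.

The filler 'who' is interpreted as the object of the preposition 'to' (recipient of 'lend'). It moves to the left edge, and the trace sits right after 'to':
Who will Elena lend the photograph to ___?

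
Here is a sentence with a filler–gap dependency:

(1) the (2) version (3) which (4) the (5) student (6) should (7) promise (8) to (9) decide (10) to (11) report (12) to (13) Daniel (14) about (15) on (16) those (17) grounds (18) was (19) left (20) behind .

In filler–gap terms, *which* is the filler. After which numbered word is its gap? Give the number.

'which' functions as the object of the preposition 'about'. It moves to the left edge, and the trace sits right after 'about':
The version which the student should promise to decide to report to Daniel about ___ on those grounds was left behind.
'about' is word 14.

14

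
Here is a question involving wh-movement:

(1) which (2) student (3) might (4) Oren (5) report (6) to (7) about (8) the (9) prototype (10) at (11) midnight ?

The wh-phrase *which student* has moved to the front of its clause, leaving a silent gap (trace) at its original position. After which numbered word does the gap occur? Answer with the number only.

6

In situ: Oren might report to which student about the prototype at midnight.
'which student' functions as the object of the preposition 'to'. Fronting leaves a gap immediately after 'to':
Which student might Oren report to ___ about the prototype at midnight?
'to' is word 6.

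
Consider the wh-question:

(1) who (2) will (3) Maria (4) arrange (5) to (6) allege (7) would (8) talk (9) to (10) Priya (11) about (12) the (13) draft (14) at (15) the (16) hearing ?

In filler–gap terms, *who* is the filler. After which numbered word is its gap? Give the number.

Pre-movement form: Maria will arrange to allege who would talk to Priya about the draft at the hearing.
'who' functions as the subject of the clause embedded under 'allege'. Wh-movement fronts it, leaving a gap right after 'allege':
Who will Maria arrange to allege ___ would talk to Priya about the draft at the hearing?
'allege' is word 6.

6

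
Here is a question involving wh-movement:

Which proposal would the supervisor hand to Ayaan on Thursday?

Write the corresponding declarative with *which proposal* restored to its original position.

The supervisor would hand which proposal to Ayaan on Thursday.

'which proposal' is the direct object of 'hand'. It moves to the left edge, and the trace sits right after 'hand':
Which proposal would the supervisor hand ___ to Ayaan on Thursday?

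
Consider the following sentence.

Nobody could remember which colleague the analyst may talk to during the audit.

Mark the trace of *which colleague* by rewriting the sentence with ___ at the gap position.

Underlying clause: The analyst may talk to which colleague during the audit.
'which colleague' functions as the object of the preposition 'to'. The gap is right after 'to'.

Nobody could remember which colleague the analyst may talk to ___ during the audit.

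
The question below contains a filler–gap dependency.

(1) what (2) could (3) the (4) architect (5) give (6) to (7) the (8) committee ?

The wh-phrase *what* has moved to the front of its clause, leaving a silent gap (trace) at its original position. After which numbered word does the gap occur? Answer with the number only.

5

Pre-movement form: The architect could give what to the committee.
The filler 'what' is interpreted as the direct object of 'give'. Wh-movement fronts it, leaving a gap right after 'give':
What could the architect give ___ to the committee?
'give' is word 5.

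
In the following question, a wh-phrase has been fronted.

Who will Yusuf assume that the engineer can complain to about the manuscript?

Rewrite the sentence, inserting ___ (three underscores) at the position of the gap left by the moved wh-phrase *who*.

Before movement: Yusuf will assume that the engineer can complain to who about the manuscript.
'who' is the object of the preposition 'to'. The gap is right after 'to'.

Who will Yusuf assume that the engineer can complain to ___ about the manuscript?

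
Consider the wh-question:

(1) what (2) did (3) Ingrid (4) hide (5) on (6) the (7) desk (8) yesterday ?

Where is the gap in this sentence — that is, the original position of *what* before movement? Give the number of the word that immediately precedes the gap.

Pre-movement form: Ingrid did hide what on the desk yesterday.
'what' is the direct object of 'hide'. Fronting leaves a gap immediately after 'hide':
What did Ingrid hide ___ on the desk yesterday?
'hide' is word 4.

4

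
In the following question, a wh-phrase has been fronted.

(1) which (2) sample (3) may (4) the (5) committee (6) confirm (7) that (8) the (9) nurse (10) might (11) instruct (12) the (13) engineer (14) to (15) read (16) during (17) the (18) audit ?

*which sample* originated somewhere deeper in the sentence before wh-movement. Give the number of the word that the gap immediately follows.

15

Underlying clause: The committee may confirm that the nurse might instruct the engineer to read which sample during the audit.
'which sample' functions as the direct object of 'read'. It moves to the left edge, and the trace sits right after 'read':
Which sample may the committee confirm that the nurse might instruct the engineer to read ___ during the audit?
'read' is word 15.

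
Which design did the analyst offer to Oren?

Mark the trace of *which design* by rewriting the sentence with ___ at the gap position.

Underlying clause: The analyst did offer which design to Oren.
'which design' is the direct object of 'offer'. The gap is right after 'offer'.

Which design did the analyst offer ___ to Oren?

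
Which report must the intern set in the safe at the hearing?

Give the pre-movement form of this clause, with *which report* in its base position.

The filler 'which report' is interpreted as the direct object of 'set'. Wh-movement fronts it, leaving a gap right after 'set':
Which report must the intern set ___ in the safe at the hearing?

The intern must set which report in the safe at the hearing.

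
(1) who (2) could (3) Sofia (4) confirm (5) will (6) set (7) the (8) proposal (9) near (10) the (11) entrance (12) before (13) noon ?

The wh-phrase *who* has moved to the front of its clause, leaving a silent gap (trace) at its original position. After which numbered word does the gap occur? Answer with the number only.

4

In situ: Sofia could confirm who will set the proposal near the entrance before noon.
'who' functions as the subject of the clause embedded under 'confirm'. Wh-movement fronts it, leaving a gap right after 'confirm':
Who could Sofia confirm ___ will set the proposal near the entrance before noon?
'confirm' is word 4.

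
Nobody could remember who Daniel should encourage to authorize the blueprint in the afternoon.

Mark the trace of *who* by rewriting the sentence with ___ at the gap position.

Nobody could remember who Daniel should encourage ___ to authorize the blueprint in the afternoon.

Underlying clause: Daniel should encourage who to authorize the blueprint in the afternoon.
The filler 'who' is interpreted as the direct object of 'encourage'. The gap is right after 'encourage'.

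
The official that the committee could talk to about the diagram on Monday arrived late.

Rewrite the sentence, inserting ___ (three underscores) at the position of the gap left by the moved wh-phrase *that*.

'that' is the object of the preposition 'to'. The gap is right after 'to'.

The official that the committee could talk to ___ about the diagram on Monday arrived late.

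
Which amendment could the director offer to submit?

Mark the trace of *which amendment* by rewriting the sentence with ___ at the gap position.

Which amendment could the director offer to submit ___?

Before movement: The director could offer to submit which amendment.
'which amendment' functions as the direct object of 'submit'. The gap is right after 'submit'.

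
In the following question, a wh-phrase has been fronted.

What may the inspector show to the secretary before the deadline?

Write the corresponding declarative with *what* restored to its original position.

'what' is the direct object of 'show'. Wh-movement fronts it, leaving a gap right after 'show':
What may the inspector show ___ to the secretary before the deadline?

The inspector may show what to the secretary before the deadline.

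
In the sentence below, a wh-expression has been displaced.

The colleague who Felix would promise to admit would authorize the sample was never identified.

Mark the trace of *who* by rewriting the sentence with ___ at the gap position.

The colleague who Felix would promise to admit ___ would authorize the sample was never identified.

'who' functions as the subject of the clause embedded under 'admit'. The gap is right after 'admit'.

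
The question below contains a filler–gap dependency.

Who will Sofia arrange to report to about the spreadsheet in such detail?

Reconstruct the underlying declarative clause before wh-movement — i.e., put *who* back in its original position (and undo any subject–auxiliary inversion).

'who' functions as the object of the preposition 'to'. It moves to the left edge, and the trace sits right after 'to':
Who will Sofia arrange to report to ___ about the spreadsheet in such detail?

Sofia will arrange to report to who about the spreadsheet in such detail.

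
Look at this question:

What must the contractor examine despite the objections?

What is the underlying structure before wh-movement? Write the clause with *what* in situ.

The contractor must examine what despite the objections.

'what' functions as the direct object of 'examine'. Fronting leaves a gap immediately after 'examine':
What must the contractor examine ___ despite the objections?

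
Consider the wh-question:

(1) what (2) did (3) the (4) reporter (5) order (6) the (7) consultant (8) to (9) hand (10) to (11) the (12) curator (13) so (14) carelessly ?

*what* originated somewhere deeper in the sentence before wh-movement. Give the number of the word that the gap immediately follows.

9

Pre-movement form: The reporter did order the consultant to hand what to the curator so carelessly.
'what' functions as the direct object of 'hand'. Fronting leaves a gap immediately after 'hand':
What did the reporter order the consultant to hand ___ to the curator so carelessly?
'hand' is word 9.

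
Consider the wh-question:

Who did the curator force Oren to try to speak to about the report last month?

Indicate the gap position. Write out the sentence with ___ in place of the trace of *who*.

In situ: The curator did force Oren to try to speak to who about the report last month.
'who' functions as the object of the preposition 'to'. The gap is right after 'to'.

Who did the curator force Oren to try to speak to ___ about the report last month?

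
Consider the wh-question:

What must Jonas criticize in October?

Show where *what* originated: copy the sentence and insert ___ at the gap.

What must Jonas criticize ___ in October?

Underlying clause: Jonas must criticize what in October.
'what' is the direct object of 'criticize'. The gap is right after 'criticize'.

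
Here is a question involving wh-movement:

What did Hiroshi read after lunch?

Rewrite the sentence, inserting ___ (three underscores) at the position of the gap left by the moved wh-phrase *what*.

What did Hiroshi read ___ after lunch?

Underlying clause: Hiroshi did read what after lunch.
The filler 'what' is interpreted as the direct object of 'read'. The gap is right after 'read'.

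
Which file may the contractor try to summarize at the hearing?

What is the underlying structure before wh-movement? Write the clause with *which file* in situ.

The contractor may try to summarize which file at the hearing.

'which file' functions as the direct object of 'summarize'. Fronting leaves a gap immediately after 'summarize':
Which file may the contractor try to summarize ___ at the hearing?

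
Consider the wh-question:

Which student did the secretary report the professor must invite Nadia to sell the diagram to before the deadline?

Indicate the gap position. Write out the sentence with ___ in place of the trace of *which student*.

In situ: The secretary did report the professor must invite Nadia to sell the diagram to which student before the deadline.
The filler 'which student' is interpreted as the object of the preposition 'to' (recipient of 'sell'). The gap is right after 'to'.

Which student did the secretary report the professor must invite Nadia to sell the diagram to ___ before the deadline?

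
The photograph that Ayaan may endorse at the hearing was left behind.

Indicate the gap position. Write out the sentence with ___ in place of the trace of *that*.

The photograph that Ayaan may endorse ___ at the hearing was left behind.

'that' functions as the direct object of 'endorse'. The gap is right after 'endorse'.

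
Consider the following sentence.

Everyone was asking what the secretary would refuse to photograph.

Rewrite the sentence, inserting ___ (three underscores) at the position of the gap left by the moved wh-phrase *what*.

Everyone was asking what the secretary would refuse to photograph ___.

Pre-movement form: The secretary would refuse to photograph what.
The filler 'what' is interpreted as the direct object of 'photograph'. The gap is right after 'photograph'.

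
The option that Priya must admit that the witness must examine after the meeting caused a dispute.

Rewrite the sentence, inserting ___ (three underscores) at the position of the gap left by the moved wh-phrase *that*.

'that' functions as the direct object of 'examine'. The gap is right after 'examine'.

The option that Priya must admit that the witness must examine ___ after the meeting caused a dispute.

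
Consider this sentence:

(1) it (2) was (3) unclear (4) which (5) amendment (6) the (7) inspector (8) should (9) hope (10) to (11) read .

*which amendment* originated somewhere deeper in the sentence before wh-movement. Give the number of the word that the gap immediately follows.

In situ: The inspector should hope to read which amendment.
'which amendment' functions as the direct object of 'read'. It moves to the left edge, and the trace sits right after 'read':
It was unclear which amendment the inspector should hope to read ___.
'read' is word 11.

11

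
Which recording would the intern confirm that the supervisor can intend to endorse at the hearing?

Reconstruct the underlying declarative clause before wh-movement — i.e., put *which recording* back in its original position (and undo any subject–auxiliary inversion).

'which recording' functions as the direct object of 'endorse'. It moves to the left edge, and the trace sits right after 'endorse':
Which recording would the intern confirm that the supervisor can intend to endorse ___ at the hearing?

The intern would confirm that the supervisor can intend to endorse which recording at the hearing.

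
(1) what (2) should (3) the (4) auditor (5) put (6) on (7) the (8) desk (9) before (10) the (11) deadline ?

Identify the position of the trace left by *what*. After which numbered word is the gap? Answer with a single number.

5

In situ: The auditor should put what on the desk before the deadline.
'what' functions as the direct object of 'put'. It moves to the left edge, and the trace sits right after 'put':
What should the auditor put ___ on the desk before the deadline?
'put' is word 5.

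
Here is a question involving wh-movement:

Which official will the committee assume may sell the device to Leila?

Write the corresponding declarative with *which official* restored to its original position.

'which official' is the subject of the clause embedded under 'assume'. Fronting leaves a gap immediately after 'assume':
Which official will the committee assume ___ may sell the device to Leila?

The committee will assume which official may sell the device to Leila.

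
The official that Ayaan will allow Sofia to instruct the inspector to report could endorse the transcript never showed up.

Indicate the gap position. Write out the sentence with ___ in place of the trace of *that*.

The filler 'that' is interpreted as the subject of the clause embedded under 'report'. The gap is right after 'report'.

The official that Ayaan will allow Sofia to instruct the inspector to report ___ could endorse the transcript never showed up.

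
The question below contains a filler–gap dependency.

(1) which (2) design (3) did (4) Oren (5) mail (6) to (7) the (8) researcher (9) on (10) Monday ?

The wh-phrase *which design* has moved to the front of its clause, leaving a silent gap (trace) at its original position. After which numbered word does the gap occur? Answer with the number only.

Pre-movement form: Oren did mail which design to the researcher on Monday.
'which design' is the direct object of 'mail'. It moves to the left edge, and the trace sits right after 'mail':
Which design did Oren mail ___ to the researcher on Monday?
'mail' is word 5.

5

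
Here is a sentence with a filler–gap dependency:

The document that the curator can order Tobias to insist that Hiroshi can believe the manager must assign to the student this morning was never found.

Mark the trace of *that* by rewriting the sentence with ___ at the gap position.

'that' is the direct object of 'assign'. The gap is right after 'assign'.

The document that the curator can order Tobias to insist that Hiroshi can believe the manager must assign ___ to the student this morning was never found.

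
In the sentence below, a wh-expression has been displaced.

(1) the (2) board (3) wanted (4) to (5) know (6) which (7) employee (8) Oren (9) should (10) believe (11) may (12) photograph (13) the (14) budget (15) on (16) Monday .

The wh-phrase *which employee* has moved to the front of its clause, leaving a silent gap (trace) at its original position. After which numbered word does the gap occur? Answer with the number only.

10

Before movement: Oren should believe which employee may photograph the budget on Monday.
'which employee' is the subject of the clause embedded under 'believe'. Wh-movement fronts it, leaving a gap right after 'believe':
The board wanted to know which employee Oren should believe ___ may photograph the budget on Monday.
'believe' is word 10.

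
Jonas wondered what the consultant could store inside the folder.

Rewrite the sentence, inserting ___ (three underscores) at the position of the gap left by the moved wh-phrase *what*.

Underlying clause: The consultant could store what inside the folder.
'what' is the direct object of 'store'. The gap is right after 'store'.

Jonas wondered what the consultant could store ___ inside the folder.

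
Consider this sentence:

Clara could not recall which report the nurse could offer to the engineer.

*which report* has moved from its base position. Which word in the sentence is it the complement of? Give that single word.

offer

Underlying clause: The nurse could offer which report to the engineer.
The filler 'which report' is interpreted as the direct object of 'offer'. It moves to the left edge, and the trace sits right after 'offer':
Clara could not recall which report the nurse could offer ___ to the engineer.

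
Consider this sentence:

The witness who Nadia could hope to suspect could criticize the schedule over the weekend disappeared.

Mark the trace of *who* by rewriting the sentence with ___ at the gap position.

The witness who Nadia could hope to suspect ___ could criticize the schedule over the weekend disappeared.

'who' is the subject of the clause embedded under 'suspect'. The gap is right after 'suspect'.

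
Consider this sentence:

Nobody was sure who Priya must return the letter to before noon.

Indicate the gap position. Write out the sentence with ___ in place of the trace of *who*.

Nobody was sure who Priya must return the letter to ___ before noon.

Before movement: Priya must return the letter to who before noon.
The filler 'who' is interpreted as the object of the preposition 'to' (recipient of 'return'). The gap is right after 'to'.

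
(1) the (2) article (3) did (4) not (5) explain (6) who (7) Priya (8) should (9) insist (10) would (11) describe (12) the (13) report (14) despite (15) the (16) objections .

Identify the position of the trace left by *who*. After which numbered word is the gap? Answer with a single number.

9

In situ: Priya should insist who would describe the report despite the objections.
The filler 'who' is interpreted as the subject of the clause embedded under 'insist'. Fronting leaves a gap immediately after 'insist':
The article did not explain who Priya should insist ___ would describe the report despite the objections.
'insist' is word 9.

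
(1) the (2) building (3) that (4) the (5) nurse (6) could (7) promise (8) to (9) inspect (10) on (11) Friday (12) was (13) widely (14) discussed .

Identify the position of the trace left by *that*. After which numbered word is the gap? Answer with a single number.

9

The filler 'that' is interpreted as the direct object of 'inspect'. Fronting leaves a gap immediately after 'inspect':
The building that the nurse could promise to inspect ___ on Friday was widely discussed.
'inspect' is word 9.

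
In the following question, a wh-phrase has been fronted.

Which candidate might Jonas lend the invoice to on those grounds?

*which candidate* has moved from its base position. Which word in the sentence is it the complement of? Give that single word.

to

Pre-movement form: Jonas might lend the invoice to which candidate on those grounds.
'which candidate' functions as the object of the preposition 'to' (recipient of 'lend'). It moves to the left edge, and the trace sits right after 'to':
Which candidate might Jonas lend the invoice to ___ on those grounds?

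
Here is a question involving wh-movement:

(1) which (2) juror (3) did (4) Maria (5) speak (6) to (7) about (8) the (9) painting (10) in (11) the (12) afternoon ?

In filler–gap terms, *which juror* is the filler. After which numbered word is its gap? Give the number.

Underlying clause: Maria did speak to which juror about the painting in the afternoon.
'which juror' is the object of the preposition 'to'. It moves to the left edge, and the trace sits right after 'to':
Which juror did Maria speak to ___ about the painting in the afternoon?
'to' is word 6.

6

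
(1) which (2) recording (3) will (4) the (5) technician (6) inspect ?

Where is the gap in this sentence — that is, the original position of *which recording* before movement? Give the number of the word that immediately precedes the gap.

In situ: The technician will inspect which recording.
The filler 'which recording' is interpreted as the direct object of 'inspect'. It moves to the left edge, and the trace sits right after 'inspect':
Which recording will the technician inspect ___?
'inspect' is word 6.

6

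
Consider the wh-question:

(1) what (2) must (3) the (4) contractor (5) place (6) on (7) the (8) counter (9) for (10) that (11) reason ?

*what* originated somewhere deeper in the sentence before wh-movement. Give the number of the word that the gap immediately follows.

Before movement: The contractor must place what on the counter for that reason.
The filler 'what' is interpreted as the direct object of 'place'. Fronting leaves a gap immediately after 'place':
What must the contractor place ___ on the counter for that reason?
'place' is word 5.

5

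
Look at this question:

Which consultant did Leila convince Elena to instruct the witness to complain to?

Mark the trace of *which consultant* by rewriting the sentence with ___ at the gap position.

Which consultant did Leila convince Elena to instruct the witness to complain to ___?

Before movement: Leila did convince Elena to instruct the witness to complain to which consultant.
The filler 'which consultant' is interpreted as the object of the preposition 'to'. The gap is right after 'to'.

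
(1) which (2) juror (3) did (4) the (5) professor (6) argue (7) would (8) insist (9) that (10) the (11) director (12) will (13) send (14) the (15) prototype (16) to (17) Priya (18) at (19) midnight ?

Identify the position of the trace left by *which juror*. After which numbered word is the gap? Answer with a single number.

Underlying clause: The professor did argue which juror would insist that the director will send the prototype to Priya at midnight.
'which juror' is the subject of the clause embedded under 'argue'. It moves to the left edge, and the trace sits right after 'argue':
Which juror did the professor argue ___ would insist that the director will send the prototype to Priya at midnight?
'argue' is word 6.

6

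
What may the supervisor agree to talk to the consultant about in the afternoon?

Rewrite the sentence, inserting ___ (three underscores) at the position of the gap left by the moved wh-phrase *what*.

Before movement: The supervisor may agree to talk to the consultant about what in the afternoon.
The filler 'what' is interpreted as the object of the preposition 'about'. The gap is right after 'about'.

What may the supervisor agree to talk to the consultant about ___ in the afternoon?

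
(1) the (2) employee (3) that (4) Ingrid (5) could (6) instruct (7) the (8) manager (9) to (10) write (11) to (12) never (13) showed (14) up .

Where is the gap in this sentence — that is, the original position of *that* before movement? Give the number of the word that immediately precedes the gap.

11

'that' is the object of the preposition 'to'. It moves to the left edge, and the trace sits right after 'to':
The employee that Ingrid could instruct the manager to write to ___ never showed up.
'to' is word 11.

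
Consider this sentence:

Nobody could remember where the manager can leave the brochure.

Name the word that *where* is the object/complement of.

leave

In situ: The manager can leave the brochure where.
The filler 'where' is interpreted as the locative complement of 'leave'. It moves to the left edge, and the trace sits right after 'brochure':
Nobody could remember where the manager can leave the brochure ___.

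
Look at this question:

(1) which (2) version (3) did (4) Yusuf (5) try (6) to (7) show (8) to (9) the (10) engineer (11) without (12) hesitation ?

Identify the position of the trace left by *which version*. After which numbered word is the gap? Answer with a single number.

7

In situ: Yusuf did try to show which version to the engineer without hesitation.
'which version' is the direct object of 'show'. It moves to the left edge, and the trace sits right after 'show':
Which version did Yusuf try to show ___ to the engineer without hesitation?
'show' is word 7.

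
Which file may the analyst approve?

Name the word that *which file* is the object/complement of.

approve

Before movement: The analyst may approve which file.
'which file' functions as the direct object of 'approve'. Fronting leaves a gap immediately after 'approve':
Which file may the analyst approve ___?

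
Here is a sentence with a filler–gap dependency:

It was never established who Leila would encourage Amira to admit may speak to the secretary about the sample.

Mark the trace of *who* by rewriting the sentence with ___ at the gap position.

It was never established who Leila would encourage Amira to admit ___ may speak to the secretary about the sample.

Pre-movement form: Leila would encourage Amira to admit who may speak to the secretary about the sample.
'who' functions as the subject of the clause embedded under 'admit'. The gap is right after 'admit'.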